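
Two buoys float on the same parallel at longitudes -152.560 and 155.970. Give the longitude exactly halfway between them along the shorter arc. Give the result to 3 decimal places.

Signed shortest Δλ from -152.560° to +155.970° is -51.470°.
Midpoint longitude = -152.560° + (-51.470°)/2 = -152.560° − 25.735° = -178.295°.
(The naïve average (-152.560 + +155.970)/2 = 1.705° is on the wrong side of the globe.)

-178.295°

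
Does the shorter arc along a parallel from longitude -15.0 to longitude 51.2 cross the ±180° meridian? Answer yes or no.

No

Signed shortest Δλ = ((51.2 − -15.0 + 180) mod 360) − 180 = 66.2°.
Going east by 66.2° from -15.0° reaches +51.2° without touching 180°.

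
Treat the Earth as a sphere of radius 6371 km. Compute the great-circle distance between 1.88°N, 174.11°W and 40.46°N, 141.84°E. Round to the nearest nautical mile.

3326 nmi

Δλ = 141.84 − -174.11 = 315.95°; wrapped into (−180°, 180°]: -44.05°.
Δφ = 40.46 − 1.88 = 38.58°.
a = sin²(Δφ/2) + cos φ₁ · cos φ₂ · sin²(Δλ/2) = 0.216075.
c = 2·atan2(√a, √(1−a)) = 0.96691 rad → d = 6371·c ≈ 6160.16 km ≈ 3326.22 nmi.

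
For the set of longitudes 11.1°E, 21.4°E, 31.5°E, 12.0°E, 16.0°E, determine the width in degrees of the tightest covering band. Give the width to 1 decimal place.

Sort the longitudes: +11.1°, +12.0°, +16.0°, +21.4°, +31.5°.
Eastward gaps between consecutive values (wrapping around): 0.9°, 4.0°, 5.4°, 10.1°, 339.6°.
Largest gap = 339.6° ⇒ minimal covering band is its complement: 360° − 339.6° = 20.4°.
Band runs from +11.1° eastward to +31.5°.

20.4°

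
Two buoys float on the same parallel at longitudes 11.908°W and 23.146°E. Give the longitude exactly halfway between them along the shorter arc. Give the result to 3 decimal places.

5.619°E

Signed shortest Δλ from -11.908° to +23.146° is +35.054°.
Midpoint longitude = -11.908° + (+35.054°)/2 = -11.908° + 17.527° = +5.619°.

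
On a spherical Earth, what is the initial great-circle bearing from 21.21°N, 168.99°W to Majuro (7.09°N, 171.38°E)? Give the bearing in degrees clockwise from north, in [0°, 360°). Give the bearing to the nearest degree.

236°

Δλ = 171.38 − -168.99 = 340.37°; wrapped into (−180°, 180°]: -19.63°.
θ = atan2( sin Δλ · cos φ₂ , cos φ₁ · sin φ₂ − sin φ₁ · cos φ₂ · cos Δλ )
  = atan2(-0.33338, -0.22309) = -123.790° → normalised to [0°, 360°): 236.210°.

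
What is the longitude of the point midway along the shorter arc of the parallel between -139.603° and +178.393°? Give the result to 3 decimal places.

-160.605°

Signed shortest Δλ from -139.603° to +178.393° is -42.004°.
Midpoint longitude = -139.603° + (-42.004°)/2 = -139.603° − 21.002° = -160.605°.
(The naïve average (-139.603 + +178.393)/2 = 19.395° is on the wrong side of the globe.)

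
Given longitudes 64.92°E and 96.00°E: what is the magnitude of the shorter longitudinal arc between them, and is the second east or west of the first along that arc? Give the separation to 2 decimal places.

31.08° east

Raw difference: 96.00 − 64.92 = 31.08°.
Normalise into (−180°, 180°]: 31.08° stays 31.08°.
Positive ⇒ the second point lies to the east; separation 31.08°.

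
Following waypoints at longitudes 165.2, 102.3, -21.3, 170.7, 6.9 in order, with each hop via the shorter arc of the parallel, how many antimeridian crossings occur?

Leg 1: +165.2° → +102.3°, shortest Δλ = -62.9° (west) — does not cross 180°.
Leg 2: +102.3° → -21.3°, shortest Δλ = -123.6° (west) — does not cross 180°.
Leg 3: -21.3° → +170.7°, shortest Δλ = -168.0° (west) — crosses 180°.
Leg 4: +170.7° → +6.9°, shortest Δλ = -163.8° (west) — does not cross 180°.
Total crossings: 1.

1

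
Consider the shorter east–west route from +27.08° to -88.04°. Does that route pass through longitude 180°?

No

Signed shortest Δλ = ((-88.04 − 27.08 + 180) mod 360) − 180 = -115.12°.
Going west by 115.12° from +27.08° reaches -88.04° without touching 180°.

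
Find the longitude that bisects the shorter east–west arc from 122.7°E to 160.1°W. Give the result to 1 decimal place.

Signed shortest Δλ from +122.7° to -160.1° is +77.2°.
Midpoint longitude = +122.7° + (+77.2°)/2 = +122.7° + 38.6° = +161.3°.
(The naïve average (+122.7 + -160.1)/2 = -18.7° is on the wrong side of the globe.)

161.3°E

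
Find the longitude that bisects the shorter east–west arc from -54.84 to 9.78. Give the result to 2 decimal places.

Signed shortest Δλ from -54.84° to +9.78° is +64.62°.
Midpoint longitude = -54.84° + (+64.62°)/2 = -54.84° + 32.31° = -22.53°.

-22.53°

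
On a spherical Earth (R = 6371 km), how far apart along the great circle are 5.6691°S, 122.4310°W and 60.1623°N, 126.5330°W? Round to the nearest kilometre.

Δλ = -126.5330 − -122.4310 = -4.1020°.
Δφ = 60.1623 − -5.6691 = 65.8314°.
a = sin²(Δφ/2) + cos φ₁ · cos φ₂ · sin²(Δλ/2) = 0.295923.
c = 2·atan2(√a, √(1−a)) = 1.15036 rad → d = 6371·c ≈ 7328.97 km.

7329 km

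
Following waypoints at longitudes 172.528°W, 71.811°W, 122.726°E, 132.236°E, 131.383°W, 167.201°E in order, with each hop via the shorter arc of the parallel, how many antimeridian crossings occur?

Leg 1: -172.528° → -71.811°, shortest Δλ = 100.717° (east) — does not cross 180°.
Leg 2: -71.811° → +122.726°, shortest Δλ = -165.463° (west) — crosses 180°.
Leg 3: +122.726° → +132.236°, shortest Δλ = 9.51° (east) — does not cross 180°.
Leg 4: +132.236° → -131.383°, shortest Δλ = 96.381° (east) — crosses 180°.
Leg 5: -131.383° → +167.201°, shortest Δλ = -61.416° (west) — crosses 180°.
Total crossings: 3.

3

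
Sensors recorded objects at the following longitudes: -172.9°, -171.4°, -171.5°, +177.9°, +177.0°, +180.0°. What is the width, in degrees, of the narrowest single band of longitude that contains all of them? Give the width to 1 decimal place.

Sort the longitudes: -172.9°, -171.5°, -171.4°, +177.0°, +177.9°, +180.0°.
Eastward gaps between consecutive values (wrapping around): 1.4°, 0.1°, 348.4°, 0.9°, 2.1°, 7.1°.
Largest gap = 348.4° ⇒ minimal covering band is its complement: 360° − 348.4° = 11.6°.
Band runs from +177.0° eastward to -171.4°, crossing the antimeridian.

11.6°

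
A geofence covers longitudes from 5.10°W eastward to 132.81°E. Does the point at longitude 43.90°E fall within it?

Band width going east from -5.10° to +132.81°: ((132.81 − -5.10) mod 360) = 137.91°.
Offset of +43.90° east of the west edge: ((43.90 − -5.10) mod 360) = 49.00°.
49.00° ≤ 137.91° ⇒ inside.

Yes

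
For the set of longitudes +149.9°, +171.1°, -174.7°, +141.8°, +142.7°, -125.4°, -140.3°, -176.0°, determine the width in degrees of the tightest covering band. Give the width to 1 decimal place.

92.8°

Sort the longitudes: -176.0°, -174.7°, -140.3°, -125.4°, +141.8°, +142.7°, +149.9°, +171.1°.
Eastward gaps between consecutive values (wrapping around): 1.3°, 34.4°, 14.9°, 267.2°, 0.9°, 7.2°, 21.2°, 12.9°.
Largest gap = 267.2° ⇒ minimal covering band is its complement: 360° − 267.2° = 92.8°.
Band runs from +141.8° eastward to -125.4°, crossing the antimeridian.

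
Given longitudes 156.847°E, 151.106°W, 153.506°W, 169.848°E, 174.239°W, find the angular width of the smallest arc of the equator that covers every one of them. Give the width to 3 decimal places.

Sort the longitudes: -174.239°, -153.506°, -151.106°, +156.847°, +169.848°.
Eastward gaps between consecutive values (wrapping around): 20.733°, 2.400°, 307.953°, 13.001°, 15.913°.
Largest gap = 307.953° ⇒ minimal covering band is its complement: 360° − 307.953° = 52.047°.
Band runs from +156.847° eastward to -151.106°, crossing the antimeridian.

52.047°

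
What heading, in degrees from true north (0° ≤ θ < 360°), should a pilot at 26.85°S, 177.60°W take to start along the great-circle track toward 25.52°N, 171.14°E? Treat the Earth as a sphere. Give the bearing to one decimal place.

347.3°

Δλ = 171.14 − -177.60 = 348.74°; wrapped into (−180°, 180°]: -11.26°.
θ = atan2( sin Δλ · cos φ₂ , cos φ₁ · sin φ₂ − sin φ₁ · cos φ₂ · cos Δλ )
  = atan2(-0.17621, 0.78412) = -12.665° → normalised to [0°, 360°): 347.335°.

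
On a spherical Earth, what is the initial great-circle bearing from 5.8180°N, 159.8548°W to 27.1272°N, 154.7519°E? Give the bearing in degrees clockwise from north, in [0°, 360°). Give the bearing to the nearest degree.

Δλ = 154.7519 − -159.8548 = 314.6067°; wrapped into (−180°, 180°]: -45.3933°.
θ = atan2( sin Δλ · cos φ₂ , cos φ₁ · sin φ₂ − sin φ₁ · cos φ₂ · cos Δλ )
  = atan2(-0.63363, 0.39026) = -58.370° → normalised to [0°, 360°): 301.630°.

302°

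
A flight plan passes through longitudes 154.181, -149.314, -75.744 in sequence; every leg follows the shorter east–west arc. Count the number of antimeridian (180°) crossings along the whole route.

1

Leg 1: +154.181° → -149.314°, shortest Δλ = 56.505° (east) — crosses 180°.
Leg 2: -149.314° → -75.744°, shortest Δλ = 73.57° (east) — does not cross 180°.
Total crossings: 1.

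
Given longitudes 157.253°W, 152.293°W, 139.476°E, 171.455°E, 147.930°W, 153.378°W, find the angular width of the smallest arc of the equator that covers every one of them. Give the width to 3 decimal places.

Sort the longitudes: -157.253°, -153.378°, -152.293°, -147.930°, +139.476°, +171.455°.
Eastward gaps between consecutive values (wrapping around): 3.875°, 1.085°, 4.363°, 287.406°, 31.979°, 31.292°.
Largest gap = 287.406° ⇒ minimal covering band is its complement: 360° − 287.406° = 72.594°.
Band runs from +139.476° eastward to -147.930°, crossing the antimeridian.

72.594°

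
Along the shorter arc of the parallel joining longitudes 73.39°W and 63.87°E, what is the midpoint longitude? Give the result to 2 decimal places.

4.76°W

Signed shortest Δλ from -73.39° to +63.87° is +137.26°.
Midpoint longitude = -73.39° + (+137.26°)/2 = -73.39° + 68.63° = -4.76°.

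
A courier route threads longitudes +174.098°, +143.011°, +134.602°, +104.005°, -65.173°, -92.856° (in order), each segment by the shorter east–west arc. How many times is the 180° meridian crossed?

Leg 1: +174.098° → +143.011°, shortest Δλ = -31.087° (west) — does not cross 180°.
Leg 2: +143.011° → +134.602°, shortest Δλ = -8.409° (west) — does not cross 180°.
Leg 3: +134.602° → +104.005°, shortest Δλ = -30.597° (west) — does not cross 180°.
Leg 4: +104.005° → -65.173°, shortest Δλ = -169.178° (west) — does not cross 180°.
Leg 5: -65.173° → -92.856°, shortest Δλ = -27.683° (west) — does not cross 180°.
Total crossings: 0.

0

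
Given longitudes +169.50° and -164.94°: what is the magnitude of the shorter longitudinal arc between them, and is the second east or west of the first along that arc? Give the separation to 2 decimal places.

25.56° east

Raw difference: -164.94 − 169.50 = -334.44°.
Normalise into (−180°, 180°]: -334.44° + 360° = 25.56°.
Positive ⇒ the second point lies to the east; separation 25.56°.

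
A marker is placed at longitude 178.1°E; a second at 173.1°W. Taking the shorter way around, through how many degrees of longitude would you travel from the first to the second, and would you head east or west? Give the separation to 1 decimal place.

8.8° east

Raw difference: -173.1 − 178.1 = -351.2°.
Normalise into (−180°, 180°]: -351.2° + 360° = 8.8°.
Positive ⇒ the second point lies to the east; separation 8.8°.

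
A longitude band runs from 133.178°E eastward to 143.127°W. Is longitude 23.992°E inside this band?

Band width going east from +133.178° to -143.127°: ((-143.127 − 133.178) mod 360) = 83.695°.
Offset of +23.992° east of the west edge: ((23.992 − 133.178) mod 360) = 250.814°.
250.814° > 83.695° ⇒ outside.

No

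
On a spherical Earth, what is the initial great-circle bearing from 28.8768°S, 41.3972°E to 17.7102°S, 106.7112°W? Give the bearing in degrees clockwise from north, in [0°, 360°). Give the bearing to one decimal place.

Δλ = -106.7112 − 41.3972 = -148.1084°.
θ = atan2( sin Δλ · cos φ₂ , cos φ₁ · sin φ₂ − sin φ₁ · cos φ₂ · cos Δλ )
  = atan2(-0.50328, -0.65698) = -142.546° → normalised to [0°, 360°): 217.454°.

217.5°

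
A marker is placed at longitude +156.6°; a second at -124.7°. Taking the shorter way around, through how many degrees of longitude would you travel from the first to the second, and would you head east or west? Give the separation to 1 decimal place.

Raw difference: -124.7 − 156.6 = -281.3°.
Normalise into (−180°, 180°]: -281.3° + 360° = 78.7°.
Positive ⇒ the second point lies to the east; separation 78.7°.

78.7° east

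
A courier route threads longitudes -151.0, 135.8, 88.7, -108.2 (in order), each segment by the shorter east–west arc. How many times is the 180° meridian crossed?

2

Leg 1: -151.0° → +135.8°, shortest Δλ = -73.2° (west) — crosses 180°.
Leg 2: +135.8° → +88.7°, shortest Δλ = -47.1° (west) — does not cross 180°.
Leg 3: +88.7° → -108.2°, shortest Δλ = 163.1° (east) — crosses 180°.
Total crossings: 2.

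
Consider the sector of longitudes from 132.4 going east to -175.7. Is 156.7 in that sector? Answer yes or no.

Yes

Band width going east from +132.4° to -175.7°: ((-175.7 − 132.4) mod 360) = 51.9°.
Offset of +156.7° east of the west edge: ((156.7 − 132.4) mod 360) = 24.3°.
24.3° ≤ 51.9° ⇒ inside.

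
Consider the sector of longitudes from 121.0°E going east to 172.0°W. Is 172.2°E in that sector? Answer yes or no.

Band width going east from +121.0° to -172.0°: ((-172.0 − 121.0) mod 360) = 67.0°.
Offset of +172.2° east of the west edge: ((172.2 − 121.0) mod 360) = 51.2°.
51.2° ≤ 67.0° ⇒ inside.

Yes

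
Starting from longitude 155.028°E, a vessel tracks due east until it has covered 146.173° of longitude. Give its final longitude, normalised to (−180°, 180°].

Start at +155.028°; shift +146.173° → +301.201°.
+301.201° lies outside (−180°, 180°]; subtract 360° → -58.799°.

58.799°W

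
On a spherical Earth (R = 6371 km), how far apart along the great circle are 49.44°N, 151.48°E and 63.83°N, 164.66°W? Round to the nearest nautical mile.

Δλ = -164.66 − 151.48 = -316.14°; wrapped into (−180°, 180°]: 43.86°.
Δφ = 63.83 − 49.44 = 14.39°.
a = sin²(Δφ/2) + cos φ₁ · cos φ₂ · sin²(Δλ/2) = 0.055688.
c = 2·atan2(√a, √(1−a)) = 0.47646 rad → d = 6371·c ≈ 3035.52 km ≈ 1639.05 nmi.

1639 nmi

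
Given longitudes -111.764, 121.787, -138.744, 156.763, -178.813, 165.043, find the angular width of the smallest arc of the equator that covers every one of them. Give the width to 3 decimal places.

126.449°

Sort the longitudes: -178.813°, -138.744°, -111.764°, +121.787°, +156.763°, +165.043°.
Eastward gaps between consecutive values (wrapping around): 40.069°, 26.980°, 233.551°, 34.976°, 8.280°, 16.144°.
Largest gap = 233.551° ⇒ minimal covering band is its complement: 360° − 233.551° = 126.449°.
Band runs from +121.787° eastward to -111.764°, crossing the antimeridian.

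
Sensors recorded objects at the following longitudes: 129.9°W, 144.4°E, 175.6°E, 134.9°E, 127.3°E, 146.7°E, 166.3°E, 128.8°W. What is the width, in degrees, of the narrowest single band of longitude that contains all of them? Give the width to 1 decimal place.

103.9°

Sort the longitudes: -129.9°, -128.8°, +127.3°, +134.9°, +144.4°, +146.7°, +166.3°, +175.6°.
Eastward gaps between consecutive values (wrapping around): 1.1°, 256.1°, 7.6°, 9.5°, 2.3°, 19.6°, 9.3°, 54.5°.
Largest gap = 256.1° ⇒ minimal covering band is its complement: 360° − 256.1° = 103.9°.
Band runs from +127.3° eastward to -128.8°, crossing the antimeridian.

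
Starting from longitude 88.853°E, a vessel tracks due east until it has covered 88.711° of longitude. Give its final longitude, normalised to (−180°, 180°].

177.564°E

Start at +88.853°; shift +88.711° → +177.564°.
+177.564° already lies in (−180°, 180°].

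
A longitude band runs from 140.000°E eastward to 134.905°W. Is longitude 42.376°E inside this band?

No

Band width going east from +140.000° to -134.905°: ((-134.905 − 140.000) mod 360) = 85.095°.
Offset of +42.376° east of the west edge: ((42.376 − 140.000) mod 360) = 262.376°.
262.376° > 85.095° ⇒ outside.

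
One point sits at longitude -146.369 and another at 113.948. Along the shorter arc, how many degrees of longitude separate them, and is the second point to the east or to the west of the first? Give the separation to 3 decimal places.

99.683° west

Raw difference: 113.948 − -146.369 = 260.317°.
Normalise into (−180°, 180°]: 260.317° − 360° = -99.683°.
Negative ⇒ the second point lies to the west; separation 99.683°.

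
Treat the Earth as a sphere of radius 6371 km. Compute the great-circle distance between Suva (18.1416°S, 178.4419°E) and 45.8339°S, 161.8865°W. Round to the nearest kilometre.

Δλ = -161.8865 − 178.4419 = -340.3284°; wrapped into (−180°, 180°]: 19.6716°.
Δφ = -45.8339 − -18.1416 = -27.6923°.
a = sin²(Δφ/2) + cos φ₁ · cos φ₂ · sin²(Δλ/2) = 0.076593.
c = 2·atan2(√a, √(1−a)) = 0.56083 rad → d = 6371·c ≈ 3573.05 km.

3573 km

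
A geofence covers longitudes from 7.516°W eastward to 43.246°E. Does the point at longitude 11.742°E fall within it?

Yes

Band width going east from -7.516° to +43.246°: ((43.246 − -7.516) mod 360) = 50.762°.
Offset of +11.742° east of the west edge: ((11.742 − -7.516) mod 360) = 19.258°.
19.258° ≤ 50.762° ⇒ inside.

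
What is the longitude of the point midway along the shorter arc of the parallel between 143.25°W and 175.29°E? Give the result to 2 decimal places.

163.98°W

Signed shortest Δλ from -143.25° to +175.29° is -41.46°.
Midpoint longitude = -143.25° + (-41.46°)/2 = -143.25° − 20.73° = -163.98°.
(The naïve average (-143.25 + +175.29)/2 = 16.02° is on the wrong side of the globe.)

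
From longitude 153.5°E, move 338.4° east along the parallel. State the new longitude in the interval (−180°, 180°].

Start at +153.5°; shift +338.4° → +491.9°.
+491.9° lies outside (−180°, 180°]; subtract 360° → +131.9°.

131.9°E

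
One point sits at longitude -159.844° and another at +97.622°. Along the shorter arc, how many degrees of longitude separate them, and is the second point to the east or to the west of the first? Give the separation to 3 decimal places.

102.534° west

Raw difference: 97.622 − -159.844 = 257.466°.
Normalise into (−180°, 180°]: 257.466° − 360° = -102.534°.
Negative ⇒ the second point lies to the west; separation 102.534°.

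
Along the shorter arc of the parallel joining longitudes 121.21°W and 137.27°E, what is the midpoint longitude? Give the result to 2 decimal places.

Signed shortest Δλ from -121.21° to +137.27° is -101.52°.
Midpoint longitude = -121.21° + (-101.52°)/2 = -121.21° − 50.76° = -171.97°.
(The naïve average (-121.21 + +137.27)/2 = 8.03° is on the wrong side of the globe.)

171.97°W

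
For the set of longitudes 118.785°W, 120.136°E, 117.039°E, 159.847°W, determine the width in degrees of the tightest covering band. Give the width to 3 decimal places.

Sort the longitudes: -159.847°, -118.785°, +117.039°, +120.136°.
Eastward gaps between consecutive values (wrapping around): 41.062°, 235.824°, 3.097°, 80.017°.
Largest gap = 235.824° ⇒ minimal covering band is its complement: 360° − 235.824° = 124.176°.
Band runs from +117.039° eastward to -118.785°, crossing the antimeridian.

124.176°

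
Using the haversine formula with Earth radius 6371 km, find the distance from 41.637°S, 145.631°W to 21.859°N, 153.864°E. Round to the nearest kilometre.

9407 km

Δλ = 153.864 − -145.631 = 299.495°; wrapped into (−180°, 180°]: -60.505°.
Δφ = 21.859 − -41.637 = 63.496°.
a = sin²(Δφ/2) + cos φ₁ · cos φ₂ · sin²(Δλ/2) = 0.452933.
c = 2·atan2(√a, √(1−a)) = 1.47652 rad → d = 6371·c ≈ 9406.92 km.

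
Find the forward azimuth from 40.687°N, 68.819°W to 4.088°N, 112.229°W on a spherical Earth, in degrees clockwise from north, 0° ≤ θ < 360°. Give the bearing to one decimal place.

238.6°

Δλ = -112.229 − -68.819 = -43.410°.
θ = atan2( sin Δλ · cos φ₂ , cos φ₁ · sin φ₂ − sin φ₁ · cos φ₂ · cos Δλ )
  = atan2(-0.68547, -0.41833) = -121.395° → normalised to [0°, 360°): 238.605°.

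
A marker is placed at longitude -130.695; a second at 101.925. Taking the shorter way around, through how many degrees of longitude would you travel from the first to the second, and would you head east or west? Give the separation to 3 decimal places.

127.380° west

Raw difference: 101.925 − -130.695 = 232.62°.
Normalise into (−180°, 180°]: 232.62° − 360° = -127.38°.
Negative ⇒ the second point lies to the west; separation 127.380°.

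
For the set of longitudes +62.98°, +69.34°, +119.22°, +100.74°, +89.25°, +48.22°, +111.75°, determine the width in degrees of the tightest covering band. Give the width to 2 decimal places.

Sort the longitudes: +48.22°, +62.98°, +69.34°, +89.25°, +100.74°, +111.75°, +119.22°.
Eastward gaps between consecutive values (wrapping around): 14.76°, 6.36°, 19.91°, 11.49°, 11.01°, 7.47°, 289.00°.
Largest gap = 289.00° ⇒ minimal covering band is its complement: 360° − 289.00° = 71.00°.
Band runs from +48.22° eastward to +119.22°.

71.00°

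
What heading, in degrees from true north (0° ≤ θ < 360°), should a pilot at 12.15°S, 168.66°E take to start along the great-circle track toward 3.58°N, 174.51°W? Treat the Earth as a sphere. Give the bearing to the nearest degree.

Δλ = -174.51 − 168.66 = -343.17°; wrapped into (−180°, 180°]: 16.83°.
θ = atan2( sin Δλ · cos φ₂ , cos φ₁ · sin φ₂ − sin φ₁ · cos φ₂ · cos Δλ )
  = atan2(0.28897, 0.26211) = 47.791° → normalised to [0°, 360°): 47.791°.

48°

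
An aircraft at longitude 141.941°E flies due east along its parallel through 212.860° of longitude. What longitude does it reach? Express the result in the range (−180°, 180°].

5.199°W

Start at +141.941°; shift +212.860° → +354.801°.
+354.801° lies outside (−180°, 180°]; subtract 360° → -5.199°.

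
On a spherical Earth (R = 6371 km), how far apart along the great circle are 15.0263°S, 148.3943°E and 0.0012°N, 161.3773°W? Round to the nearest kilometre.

5764 km

Δλ = -161.3773 − 148.3943 = -309.7716°; wrapped into (−180°, 180°]: 50.2284°.
Δφ = 0.0012 − -15.0263 = 15.0275°.
a = sin²(Δφ/2) + cos φ₁ · cos φ₂ · sin²(Δλ/2) = 0.191075.
c = 2·atan2(√a, √(1−a)) = 0.90479 rad → d = 6371·c ≈ 5764.43 km.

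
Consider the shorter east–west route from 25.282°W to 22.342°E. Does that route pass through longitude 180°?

Signed shortest Δλ = ((22.342 − -25.282 + 180) mod 360) − 180 = 47.624°.
Going east by 47.624° from -25.282° reaches +22.342° without touching 180°.

No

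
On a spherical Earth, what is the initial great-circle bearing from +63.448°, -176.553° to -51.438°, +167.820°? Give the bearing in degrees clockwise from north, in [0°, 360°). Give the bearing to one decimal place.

190.7°

Δλ = 167.820 − -176.553 = 344.373°; wrapped into (−180°, 180°]: -15.627°.
θ = atan2( sin Δλ · cos φ₂ , cos φ₁ · sin φ₂ − sin φ₁ · cos φ₂ · cos Δλ )
  = atan2(-0.16792, -0.88654) = -169.275° → normalised to [0°, 360°): 190.725°.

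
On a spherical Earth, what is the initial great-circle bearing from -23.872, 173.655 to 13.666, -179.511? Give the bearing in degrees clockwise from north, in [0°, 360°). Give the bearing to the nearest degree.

11°

Δλ = -179.511 − 173.655 = -353.166°; wrapped into (−180°, 180°]: 6.834°.
θ = atan2( sin Δλ · cos φ₂ , cos φ₁ · sin φ₂ − sin φ₁ · cos φ₂ · cos Δλ )
  = atan2(0.11562, 0.60649) = 10.794° → normalised to [0°, 360°): 10.794°.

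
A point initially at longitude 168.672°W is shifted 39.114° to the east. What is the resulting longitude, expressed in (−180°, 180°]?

Start at -168.672°; shift +39.114° → -129.558°.
-129.558° already lies in (−180°, 180°].

129.558°W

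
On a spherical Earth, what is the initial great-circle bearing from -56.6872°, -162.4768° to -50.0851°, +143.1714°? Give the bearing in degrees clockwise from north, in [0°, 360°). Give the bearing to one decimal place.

258.2°

Δλ = 143.1714 − -162.4768 = 305.6482°; wrapped into (−180°, 180°]: -54.3518°.
θ = atan2( sin Δλ · cos φ₂ , cos φ₁ · sin φ₂ − sin φ₁ · cos φ₂ · cos Δλ )
  = atan2(-0.52141, -0.10873) = -101.779° → normalised to [0°, 360°): 258.221°.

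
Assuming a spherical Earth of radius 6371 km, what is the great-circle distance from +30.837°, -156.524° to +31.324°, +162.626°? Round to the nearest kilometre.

Δλ = 162.626 − -156.524 = 319.150°; wrapped into (−180°, 180°]: -40.850°.
Δφ = 31.324 − 30.837 = 0.487°.
a = sin²(Δφ/2) + cos φ₁ · cos φ₂ · sin²(Δλ/2) = 0.089346.
c = 2·atan2(√a, √(1−a)) = 0.60710 rad → d = 6371·c ≈ 3867.82 km.

3868 km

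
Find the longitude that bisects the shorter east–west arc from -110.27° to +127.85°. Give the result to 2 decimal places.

-171.21°

Signed shortest Δλ from -110.27° to +127.85° is -121.88°.
Midpoint longitude = -110.27° + (-121.88°)/2 = -110.27° − 60.94° = -171.21°.
(The naïve average (-110.27 + +127.85)/2 = 8.79° is on the wrong side of the globe.)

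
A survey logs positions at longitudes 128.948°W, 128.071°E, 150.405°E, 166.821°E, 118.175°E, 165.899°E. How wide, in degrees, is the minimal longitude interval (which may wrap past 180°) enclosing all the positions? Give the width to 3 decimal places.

Sort the longitudes: -128.948°, +118.175°, +128.071°, +150.405°, +165.899°, +166.821°.
Eastward gaps between consecutive values (wrapping around): 247.123°, 9.896°, 22.334°, 15.494°, 0.922°, 64.231°.
Largest gap = 247.123° ⇒ minimal covering band is its complement: 360° − 247.123° = 112.877°.
Band runs from +118.175° eastward to -128.948°, crossing the antimeridian.

112.877°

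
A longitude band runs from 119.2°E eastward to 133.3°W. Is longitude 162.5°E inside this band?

Band width going east from +119.2° to -133.3°: ((-133.3 − 119.2) mod 360) = 107.5°.
Offset of +162.5° east of the west edge: ((162.5 − 119.2) mod 360) = 43.3°.
43.3° ≤ 107.5° ⇒ inside.

Yes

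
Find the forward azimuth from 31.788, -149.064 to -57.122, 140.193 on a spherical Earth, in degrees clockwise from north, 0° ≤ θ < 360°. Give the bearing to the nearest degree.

Δλ = 140.193 − -149.064 = 289.257°; wrapped into (−180°, 180°]: -70.743°.
θ = atan2( sin Δλ · cos φ₂ , cos φ₁ · sin φ₂ − sin φ₁ · cos φ₂ · cos Δλ )
  = atan2(-0.51248, -0.80817) = -147.620° → normalised to [0°, 360°): 212.380°.

212°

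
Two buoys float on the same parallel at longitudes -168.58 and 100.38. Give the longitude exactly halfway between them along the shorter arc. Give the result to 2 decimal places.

Signed shortest Δλ from -168.58° to +100.38° is -91.04°.
Midpoint longitude = -168.58° + (-91.04°)/2 = -168.58° − 45.52° = -214.10°.
Normalise into (−180°, 180°]: +145.90°.
(The naïve average (-168.58 + +100.38)/2 = -34.1° is on the wrong side of the globe.)

+145.90°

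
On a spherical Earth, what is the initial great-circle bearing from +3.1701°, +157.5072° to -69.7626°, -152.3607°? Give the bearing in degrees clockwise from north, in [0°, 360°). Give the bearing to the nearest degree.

164°

Δλ = -152.3607 − 157.5072 = -309.8679°; wrapped into (−180°, 180°]: 50.1321°.
θ = atan2( sin Δλ · cos φ₂ , cos φ₁ · sin φ₂ − sin φ₁ · cos φ₂ · cos Δλ )
  = atan2(0.26549, -0.94909) = 164.372° → normalised to [0°, 360°): 164.372°.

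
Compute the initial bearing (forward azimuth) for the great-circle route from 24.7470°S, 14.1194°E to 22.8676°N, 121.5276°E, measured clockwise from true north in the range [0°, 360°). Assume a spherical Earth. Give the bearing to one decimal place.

74.9°

Δλ = 121.5276 − 14.1194 = 107.4082°.
θ = atan2( sin Δλ · cos φ₂ , cos φ₁ · sin φ₂ − sin φ₁ · cos φ₂ · cos Δλ )
  = atan2(0.87920, 0.23752) = 74.882° → normalised to [0°, 360°): 74.882°.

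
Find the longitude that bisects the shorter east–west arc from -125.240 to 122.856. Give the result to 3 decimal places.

+178.808°

Signed shortest Δλ from -125.240° to +122.856° is -111.904°.
Midpoint longitude = -125.240° + (-111.904°)/2 = -125.240° − 55.952° = -181.192°.
Normalise into (−180°, 180°]: +178.808°.
(The naïve average (-125.240 + +122.856)/2 = -1.192° is on the wrong side of the globe.)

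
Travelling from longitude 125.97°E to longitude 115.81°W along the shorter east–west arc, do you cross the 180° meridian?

Naïve |-115.81 − 125.97| = 241.78° > 180°, so the shorter arc goes the other way round — across 180°.
Signed shortest Δλ = ((-115.81 − 125.97 + 180) mod 360) − 180 = 118.22°.
Going east by 118.22° from +125.97° passes through 180° before reaching -115.81°.

Yes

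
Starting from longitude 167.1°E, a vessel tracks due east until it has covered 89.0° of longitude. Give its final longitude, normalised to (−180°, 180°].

103.9°W

Start at +167.1°; shift +89.0° → +256.1°.
+256.1° lies outside (−180°, 180°]; subtract 360° → -103.9°.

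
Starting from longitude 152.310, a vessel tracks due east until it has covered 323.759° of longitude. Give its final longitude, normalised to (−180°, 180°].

+116.069°

Start at +152.310°; shift +323.759° → +476.069°.
+476.069° lies outside (−180°, 180°]; subtract 360° → +116.069°.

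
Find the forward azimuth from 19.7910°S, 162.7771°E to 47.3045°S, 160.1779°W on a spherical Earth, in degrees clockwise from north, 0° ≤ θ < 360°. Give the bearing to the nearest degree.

Δλ = -160.1779 − 162.7771 = -322.9550°; wrapped into (−180°, 180°]: 37.0450°.
θ = atan2( sin Δλ · cos φ₂ , cos φ₁ · sin φ₂ − sin φ₁ · cos φ₂ · cos Δλ )
  = atan2(0.40852, -0.50830) = 141.211° → normalised to [0°, 360°): 141.211°.

141°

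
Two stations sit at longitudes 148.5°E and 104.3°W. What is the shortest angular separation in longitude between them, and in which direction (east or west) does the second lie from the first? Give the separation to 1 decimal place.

107.2° east

Raw difference: -104.3 − 148.5 = -252.8°.
Normalise into (−180°, 180°]: -252.8° + 360° = 107.2°.
Positive ⇒ the second point lies to the east; separation 107.2°.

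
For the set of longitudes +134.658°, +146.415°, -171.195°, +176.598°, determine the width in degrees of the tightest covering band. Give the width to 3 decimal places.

54.147°

Sort the longitudes: -171.195°, +134.658°, +146.415°, +176.598°.
Eastward gaps between consecutive values (wrapping around): 305.853°, 11.757°, 30.183°, 12.207°.
Largest gap = 305.853° ⇒ minimal covering band is its complement: 360° − 305.853° = 54.147°.
Band runs from +134.658° eastward to -171.195°, crossing the antimeridian.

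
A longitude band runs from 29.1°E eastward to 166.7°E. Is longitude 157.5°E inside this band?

Band width going east from +29.1° to +166.7°: ((166.7 − 29.1) mod 360) = 137.6°.
Offset of +157.5° east of the west edge: ((157.5 − 29.1) mod 360) = 128.4°.
128.4° ≤ 137.6° ⇒ inside.

Yes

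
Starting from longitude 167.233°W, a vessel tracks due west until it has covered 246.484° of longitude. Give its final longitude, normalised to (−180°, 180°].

Start at -167.233°; shift −246.484° → -413.717°.
-413.717° lies outside (−180°, 180°]; add 360° → -53.717°.

53.717°W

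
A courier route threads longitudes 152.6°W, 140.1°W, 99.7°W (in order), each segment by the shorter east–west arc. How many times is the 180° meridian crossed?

Leg 1: -152.6° → -140.1°, shortest Δλ = 12.5° (east) — does not cross 180°.
Leg 2: -140.1° → -99.7°, shortest Δλ = 40.4° (east) — does not cross 180°.
Total crossings: 0.

0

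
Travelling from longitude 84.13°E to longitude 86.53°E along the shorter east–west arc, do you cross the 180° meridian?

No

Signed shortest Δλ = ((86.53 − 84.13 + 180) mod 360) − 180 = 2.4°.
Going east by 2.4° from +84.13° reaches +86.53° without touching 180°.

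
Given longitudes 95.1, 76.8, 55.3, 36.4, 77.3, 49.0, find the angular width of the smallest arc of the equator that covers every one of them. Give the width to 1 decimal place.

58.7°

Sort the longitudes: +36.4°, +49.0°, +55.3°, +76.8°, +77.3°, +95.1°.
Eastward gaps between consecutive values (wrapping around): 12.6°, 6.3°, 21.5°, 0.5°, 17.8°, 301.3°.
Largest gap = 301.3° ⇒ minimal covering band is its complement: 360° − 301.3° = 58.7°.
Band runs from +36.4° eastward to +95.1°.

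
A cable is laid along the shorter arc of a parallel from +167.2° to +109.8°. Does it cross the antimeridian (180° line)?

Signed shortest Δλ = ((109.8 − 167.2 + 180) mod 360) − 180 = -57.4°.
Going west by 57.4° from +167.2° reaches +109.8° without touching 180°.

No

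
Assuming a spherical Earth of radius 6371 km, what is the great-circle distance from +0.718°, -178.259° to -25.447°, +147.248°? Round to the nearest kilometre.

Δλ = 147.248 − -178.259 = 325.507°; wrapped into (−180°, 180°]: -34.493°.
Δφ = -25.447 − 0.718 = -26.165°.
a = sin²(Δφ/2) + cos φ₁ · cos φ₂ · sin²(Δλ/2) = 0.130604.
c = 2·atan2(√a, √(1−a)) = 0.73952 rad → d = 6371·c ≈ 4711.49 km.

4711 km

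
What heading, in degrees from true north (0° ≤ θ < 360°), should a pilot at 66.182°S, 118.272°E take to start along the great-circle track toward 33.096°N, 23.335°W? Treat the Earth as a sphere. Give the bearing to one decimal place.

233.8°

Δλ = -23.335 − 118.272 = -141.607°.
θ = atan2( sin Δλ · cos φ₂ , cos φ₁ · sin φ₂ − sin φ₁ · cos φ₂ · cos Δλ )
  = atan2(-0.52029, -0.38018) = -126.156° → normalised to [0°, 360°): 233.844°.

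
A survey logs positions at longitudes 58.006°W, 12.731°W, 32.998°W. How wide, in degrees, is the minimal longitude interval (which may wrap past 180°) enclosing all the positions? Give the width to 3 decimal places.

45.275°

Sort the longitudes: -58.006°, -32.998°, -12.731°.
Eastward gaps between consecutive values (wrapping around): 25.008°, 20.267°, 314.725°.
Largest gap = 314.725° ⇒ minimal covering band is its complement: 360° − 314.725° = 45.275°.
Band runs from -58.006° eastward to -12.731°.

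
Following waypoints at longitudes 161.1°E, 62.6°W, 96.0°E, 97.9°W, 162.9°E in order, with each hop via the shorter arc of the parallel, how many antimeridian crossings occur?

3

Leg 1: +161.1° → -62.6°, shortest Δλ = 136.3° (east) — crosses 180°.
Leg 2: -62.6° → +96.0°, shortest Δλ = 158.6° (east) — does not cross 180°.
Leg 3: +96.0° → -97.9°, shortest Δλ = 166.1° (east) — crosses 180°.
Leg 4: -97.9° → +162.9°, shortest Δλ = -99.2° (west) — crosses 180°.
Total crossings: 3.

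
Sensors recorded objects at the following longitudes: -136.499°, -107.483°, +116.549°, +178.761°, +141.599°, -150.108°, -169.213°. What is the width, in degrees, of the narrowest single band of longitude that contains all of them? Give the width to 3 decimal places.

Sort the longitudes: -169.213°, -150.108°, -136.499°, -107.483°, +116.549°, +141.599°, +178.761°.
Eastward gaps between consecutive values (wrapping around): 19.105°, 13.609°, 29.016°, 224.032°, 25.050°, 37.162°, 12.026°.
Largest gap = 224.032° ⇒ minimal covering band is its complement: 360° − 224.032° = 135.968°.
Band runs from +116.549° eastward to -107.483°, crossing the antimeridian.

135.968°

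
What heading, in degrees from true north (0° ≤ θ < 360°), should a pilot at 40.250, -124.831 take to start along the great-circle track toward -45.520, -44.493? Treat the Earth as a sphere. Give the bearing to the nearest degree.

132°

Δλ = -44.493 − -124.831 = 80.338°.
θ = atan2( sin Δλ · cos φ₂ , cos φ₁ · sin φ₂ − sin φ₁ · cos φ₂ · cos Δλ )
  = atan2(0.69072, -0.62054) = 131.937° → normalised to [0°, 360°): 131.937°.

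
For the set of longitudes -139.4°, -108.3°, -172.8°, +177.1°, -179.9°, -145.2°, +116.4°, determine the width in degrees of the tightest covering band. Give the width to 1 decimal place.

Sort the longitudes: -179.9°, -172.8°, -145.2°, -139.4°, -108.3°, +116.4°, +177.1°.
Eastward gaps between consecutive values (wrapping around): 7.1°, 27.6°, 5.8°, 31.1°, 224.7°, 60.7°, 3.0°.
Largest gap = 224.7° ⇒ minimal covering band is its complement: 360° − 224.7° = 135.3°.
Band runs from +116.4° eastward to -108.3°, crossing the antimeridian.

135.3°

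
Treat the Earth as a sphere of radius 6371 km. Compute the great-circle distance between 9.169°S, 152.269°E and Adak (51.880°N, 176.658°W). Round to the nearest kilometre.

7409 km

Δλ = -176.658 − 152.269 = -328.927°; wrapped into (−180°, 180°]: 31.073°.
Δφ = 51.880 − -9.169 = 61.049°.
a = sin²(Δφ/2) + cos φ₁ · cos φ₂ · sin²(Δλ/2) = 0.301692.
c = 2·atan2(√a, √(1−a)) = 1.16297 rad → d = 6371·c ≈ 7409.28 km.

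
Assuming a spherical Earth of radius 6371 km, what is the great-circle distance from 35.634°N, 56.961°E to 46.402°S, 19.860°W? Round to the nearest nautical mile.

6431 nmi

Δλ = -19.860 − 56.961 = -76.821°.
Δφ = -46.402 − 35.634 = -82.036°.
a = sin²(Δφ/2) + cos φ₁ · cos φ₂ · sin²(Δλ/2) = 0.647068.
c = 2·atan2(√a, √(1−a)) = 1.86935 rad → d = 6371·c ≈ 11909.62 km ≈ 6430.68 nmi.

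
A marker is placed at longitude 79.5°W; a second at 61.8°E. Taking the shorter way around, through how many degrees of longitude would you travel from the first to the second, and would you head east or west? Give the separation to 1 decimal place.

141.3° east

Raw difference: 61.8 − -79.5 = 141.3°.
Normalise into (−180°, 180°]: 141.3° stays 141.3°.
Positive ⇒ the second point lies to the east; separation 141.3°.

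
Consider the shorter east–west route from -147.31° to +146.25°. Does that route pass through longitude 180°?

Naïve |146.25 − -147.31| = 293.56° > 180°, so the shorter arc goes the other way round — across 180°.
Signed shortest Δλ = ((146.25 − -147.31 + 180) mod 360) − 180 = -66.44°.
Going west by 66.44° from -147.31° passes through 180° before reaching +146.25°.

Yes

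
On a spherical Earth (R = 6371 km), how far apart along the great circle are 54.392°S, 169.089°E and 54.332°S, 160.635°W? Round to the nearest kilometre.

1946 km

Δλ = -160.635 − 169.089 = -329.724°; wrapped into (−180°, 180°]: 30.276°.
Δφ = -54.332 − -54.392 = 0.060°.
a = sin²(Δφ/2) + cos φ₁ · cos φ₂ · sin²(Δλ/2) = 0.023153.
c = 2·atan2(√a, √(1−a)) = 0.30551 rad → d = 6371·c ≈ 1946.38 km.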